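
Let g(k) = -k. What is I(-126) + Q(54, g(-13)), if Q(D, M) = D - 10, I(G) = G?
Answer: -82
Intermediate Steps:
Q(D, M) = -10 + D
I(-126) + Q(54, g(-13)) = -126 + (-10 + 54) = -126 + 44 = -82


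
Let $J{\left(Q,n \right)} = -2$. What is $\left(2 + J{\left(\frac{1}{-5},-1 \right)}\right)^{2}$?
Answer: $0$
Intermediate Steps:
$\left(2 + J{\left(\frac{1}{-5},-1 \right)}\right)^{2} = \left(2 - 2\right)^{2} = 0^{2} = 0$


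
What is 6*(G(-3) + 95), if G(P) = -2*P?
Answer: 606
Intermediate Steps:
6*(G(-3) + 95) = 6*(-2*(-3) + 95) = 6*(6 + 95) = 6*101 = 606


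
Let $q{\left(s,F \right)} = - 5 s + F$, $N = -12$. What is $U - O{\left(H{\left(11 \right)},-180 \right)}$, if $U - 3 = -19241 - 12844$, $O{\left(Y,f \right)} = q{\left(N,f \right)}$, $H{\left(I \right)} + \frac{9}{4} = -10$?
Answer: $-31962$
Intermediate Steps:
$H{\left(I \right)} = - \frac{49}{4}$ ($H{\left(I \right)} = - \frac{9}{4} - 10 = - \frac{49}{4}$)
$q{\left(s,F \right)} = F - 5 s$
$O{\left(Y,f \right)} = 60 + f$ ($O{\left(Y,f \right)} = f - -60 = f + 60 = 60 + f$)
$U = -32082$ ($U = 3 - 32085 = -32082$)
$U - O{\left(H{\left(11 \right)},-180 \right)} = -32082 - \left(60 - 180\right) = -32082 - -120 = -32082 + 120 = -31962$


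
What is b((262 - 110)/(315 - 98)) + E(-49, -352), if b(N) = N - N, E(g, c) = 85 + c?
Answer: -267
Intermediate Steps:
b(N) = 0
b((262 - 110)/(315 - 98)) + E(-49, -352) = 0 + (85 - 352) = 0 - 267 = -267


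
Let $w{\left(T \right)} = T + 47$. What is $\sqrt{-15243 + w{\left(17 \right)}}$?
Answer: $i \sqrt{15179} \approx 123.2 i$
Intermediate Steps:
$w{\left(T \right)} = 47 + T$
$\sqrt{-15243 + w{\left(17 \right)}} = \sqrt{-15243 + \left(47 + 17\right)} = \sqrt{-15243 + 64} = \sqrt{-15179} = i \sqrt{15179}$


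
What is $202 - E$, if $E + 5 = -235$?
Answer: $442$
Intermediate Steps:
$E = -240$ ($E = -5 - 235 = -240$)
$202 - E = 202 - -240 = 202 + 240 = 442$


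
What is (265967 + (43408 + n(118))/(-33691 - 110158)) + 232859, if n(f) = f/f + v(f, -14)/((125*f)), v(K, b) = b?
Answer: 529197386754382/1060886375 ≈ 4.9883e+5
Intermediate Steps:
n(f) = 1 - 14/(125*f) (n(f) = f/f - 14*1/(125*f) = 1 - 14/(125*f))
(265967 + (43408 + n(118))/(-33691 - 110158)) + 232859 = (265967 + (43408 + (-14/125 + 118)/118)/(-33691 - 110158)) + 232859 = (265967 + (43408 + (1/118)*(14736/125))/(-143849)) + 232859 = (265967 + (43408 + 7368/7375)*(-1/143849)) + 232859 = (265967 + (320141368/7375)*(-1/143849)) + 232859 = (265967 - 320141368/1060886375) + 232859 = 282160446358257/1060886375 + 232859 = 529197386754382/1060886375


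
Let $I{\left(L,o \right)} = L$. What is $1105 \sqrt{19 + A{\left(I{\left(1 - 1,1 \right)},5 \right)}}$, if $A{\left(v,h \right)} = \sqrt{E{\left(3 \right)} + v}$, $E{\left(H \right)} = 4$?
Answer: $1105 \sqrt{21} \approx 5063.8$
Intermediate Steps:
$A{\left(v,h \right)} = \sqrt{4 + v}$
$1105 \sqrt{19 + A{\left(I{\left(1 - 1,1 \right)},5 \right)}} = 1105 \sqrt{19 + \sqrt{4 + \left(1 - 1\right)}} = 1105 \sqrt{19 + \sqrt{4 + 0}} = 1105 \sqrt{19 + \sqrt{4}} = 1105 \sqrt{19 + 2} = 1105 \sqrt{21}$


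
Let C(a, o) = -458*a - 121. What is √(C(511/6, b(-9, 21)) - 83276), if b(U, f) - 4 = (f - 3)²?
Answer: I*√1101630/3 ≈ 349.86*I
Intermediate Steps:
b(U, f) = 4 + (-3 + f)² (b(U, f) = 4 + (f - 3)² = 4 + (-3 + f)²)
C(a, o) = -121 - 458*a
√(C(511/6, b(-9, 21)) - 83276) = √((-121 - 234038/6) - 83276) = √((-121 - 458*511/6) - 83276) = √((-121 - 117019/3) - 83276) = √(-117382/3 - 83276) = √(-367210/3) = I*√1101630/3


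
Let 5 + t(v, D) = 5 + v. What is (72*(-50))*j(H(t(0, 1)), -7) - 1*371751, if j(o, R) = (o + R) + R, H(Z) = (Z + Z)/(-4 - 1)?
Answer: -321351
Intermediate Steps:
t(v, D) = v (t(v, D) = -5 + (5 + v) = v)
H(Z) = -2*Z/5 (H(Z) = (2*Z)/(-5) = (2*Z)*(-⅕) = -2*Z/5)
j(o, R) = o + 2*R (j(o, R) = (R + o) + R = o + 2*R)
(72*(-50))*j(H(t(0, 1)), -7) - 1*371751 = (72*(-50))*(-⅖*0 + 2*(-7)) - 1*371751 = -3600*(0 - 14) - 371751 = -3600*(-14) - 371751 = 50400 - 371751 = -321351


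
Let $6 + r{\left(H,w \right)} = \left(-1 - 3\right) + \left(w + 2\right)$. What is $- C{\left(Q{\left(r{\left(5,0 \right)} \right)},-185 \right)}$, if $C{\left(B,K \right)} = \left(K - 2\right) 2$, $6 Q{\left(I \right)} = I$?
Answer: $374$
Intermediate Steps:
$r{\left(H,w \right)} = -8 + w$ ($r{\left(H,w \right)} = -6 + \left(\left(-1 - 3\right) + \left(w + 2\right)\right) = -6 + \left(-4 + \left(2 + w\right)\right) = -6 + \left(-2 + w\right) = -8 + w$)
$Q{\left(I \right)} = \frac{I}{6}$
$C{\left(B,K \right)} = -4 + 2 K$ ($C{\left(B,K \right)} = \left(-2 + K\right) 2 = -4 + 2 K$)
$- C{\left(Q{\left(r{\left(5,0 \right)} \right)},-185 \right)} = - (-4 + 2 \left(-185\right)) = - (-4 - 370) = \left(-1\right) \left(-374\right) = 374$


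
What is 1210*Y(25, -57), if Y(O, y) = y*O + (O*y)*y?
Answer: 96558000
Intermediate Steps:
Y(O, y) = O*y + O*y²
1210*Y(25, -57) = 1210*(25*(-57)*(1 - 57)) = 1210*(25*(-57)*(-56)) = 1210*79800 = 96558000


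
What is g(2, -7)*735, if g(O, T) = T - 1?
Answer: -5880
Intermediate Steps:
g(O, T) = -1 + T
g(2, -7)*735 = (-1 - 7)*735 = -8*735 = -5880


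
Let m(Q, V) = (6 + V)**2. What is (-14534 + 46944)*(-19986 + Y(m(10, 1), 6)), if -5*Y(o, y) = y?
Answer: -647785152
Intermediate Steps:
Y(o, y) = -y/5
(-14534 + 46944)*(-19986 + Y(m(10, 1), 6)) = (-14534 + 46944)*(-19986 - 1/5*6) = 32410*(-19986 - 6/5) = 32410*(-99936/5) = -647785152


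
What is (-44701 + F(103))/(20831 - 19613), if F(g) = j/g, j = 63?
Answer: -2302070/62727 ≈ -36.700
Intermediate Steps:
F(g) = 63/g
(-44701 + F(103))/(20831 - 19613) = (-44701 + 63/103)/(20831 - 19613) = (-44701 + 63*(1/103))/1218 = (-44701 + 63/103)*(1/1218) = -4604140/103*1/1218 = -2302070/62727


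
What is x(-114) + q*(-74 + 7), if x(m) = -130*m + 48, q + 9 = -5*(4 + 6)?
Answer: 18821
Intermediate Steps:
q = -59 (q = -9 - 5*(4 + 6) = -9 - 5*10 = -9 - 50 = -59)
x(m) = 48 - 130*m
x(-114) + q*(-74 + 7) = (48 - 130*(-114)) - 59*(-74 + 7) = (48 + 14820) - 59*(-67) = 14868 + 3953 = 18821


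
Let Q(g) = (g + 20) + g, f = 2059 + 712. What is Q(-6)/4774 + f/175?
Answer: 945011/59675 ≈ 15.836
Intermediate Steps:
f = 2771
Q(g) = 20 + 2*g (Q(g) = (20 + g) + g = 20 + 2*g)
Q(-6)/4774 + f/175 = (20 + 2*(-6))/4774 + 2771/175 = (20 - 12)*(1/4774) + 2771*(1/175) = 8*(1/4774) + 2771/175 = 4/2387 + 2771/175 = 945011/59675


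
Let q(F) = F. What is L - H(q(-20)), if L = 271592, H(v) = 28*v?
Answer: 272152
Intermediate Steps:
L - H(q(-20)) = 271592 - 28*(-20) = 271592 - 1*(-560) = 271592 + 560 = 272152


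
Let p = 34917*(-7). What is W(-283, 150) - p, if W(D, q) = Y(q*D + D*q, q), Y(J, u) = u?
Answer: 244569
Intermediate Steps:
W(D, q) = q
p = -244419
W(-283, 150) - p = 150 - 1*(-244419) = 150 + 244419 = 244569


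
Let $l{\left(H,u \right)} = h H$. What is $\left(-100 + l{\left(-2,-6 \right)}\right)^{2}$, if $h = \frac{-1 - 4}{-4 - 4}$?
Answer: $\frac{164025}{16} \approx 10252.0$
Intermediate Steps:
$h = \frac{5}{8}$ ($h = - \frac{5}{-8} = \left(-5\right) \left(- \frac{1}{8}\right) = \frac{5}{8} \approx 0.625$)
$l{\left(H,u \right)} = \frac{5 H}{8}$
$\left(-100 + l{\left(-2,-6 \right)}\right)^{2} = \left(-100 + \frac{5}{8} \left(-2\right)\right)^{2} = \left(-100 - \frac{5}{4}\right)^{2} = \left(- \frac{405}{4}\right)^{2} = \frac{164025}{16}$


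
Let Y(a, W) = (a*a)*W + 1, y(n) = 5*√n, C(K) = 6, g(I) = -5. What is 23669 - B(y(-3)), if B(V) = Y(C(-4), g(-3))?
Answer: 23848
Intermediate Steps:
Y(a, W) = 1 + W*a² (Y(a, W) = a²*W + 1 = W*a² + 1 = 1 + W*a²)
B(V) = -179 (B(V) = 1 - 5*6² = 1 - 5*36 = 1 - 180 = -179)
23669 - B(y(-3)) = 23669 - 1*(-179) = 23669 + 179 = 23848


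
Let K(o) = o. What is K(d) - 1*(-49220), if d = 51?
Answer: 49271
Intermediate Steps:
K(d) - 1*(-49220) = 51 - 1*(-49220) = 51 + 49220 = 49271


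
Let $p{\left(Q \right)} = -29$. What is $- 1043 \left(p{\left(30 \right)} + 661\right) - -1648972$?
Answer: $989796$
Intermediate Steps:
$- 1043 \left(p{\left(30 \right)} + 661\right) - -1648972 = - 1043 \left(-29 + 661\right) - -1648972 = \left(-1043\right) 632 + 1648972 = -659176 + 1648972 = 989796$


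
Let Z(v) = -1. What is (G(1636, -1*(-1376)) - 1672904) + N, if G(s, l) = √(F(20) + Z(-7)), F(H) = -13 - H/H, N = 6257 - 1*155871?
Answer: -1822518 + I*√15 ≈ -1.8225e+6 + 3.873*I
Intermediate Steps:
N = -149614 (N = 6257 - 155871 = -149614)
F(H) = -14 (F(H) = -13 - 1*1 = -13 - 1 = -14)
G(s, l) = I*√15 (G(s, l) = √(-14 - 1) = √(-15) = I*√15)
(G(1636, -1*(-1376)) - 1672904) + N = (I*√15 - 1672904) - 149614 = (-1672904 + I*√15) - 149614 = -1822518 + I*√15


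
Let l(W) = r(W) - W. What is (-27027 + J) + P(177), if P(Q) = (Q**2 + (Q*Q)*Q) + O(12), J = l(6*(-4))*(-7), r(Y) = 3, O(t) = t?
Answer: 5549358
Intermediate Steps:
l(W) = 3 - W
J = -189 (J = (3 - 6*(-4))*(-7) = (3 - 1*(-24))*(-7) = (3 + 24)*(-7) = 27*(-7) = -189)
P(Q) = 12 + Q**2 + Q**3 (P(Q) = (Q**2 + (Q*Q)*Q) + 12 = (Q**2 + Q**2*Q) + 12 = (Q**2 + Q**3) + 12 = 12 + Q**2 + Q**3)
(-27027 + J) + P(177) = (-27027 - 189) + (12 + 177**2 + 177**3) = -27216 + (12 + 31329 + 5545233) = -27216 + 5576574 = 5549358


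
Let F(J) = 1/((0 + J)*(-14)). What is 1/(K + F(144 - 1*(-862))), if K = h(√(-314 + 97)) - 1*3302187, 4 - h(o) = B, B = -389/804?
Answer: -707721/2337023912576 ≈ -3.0283e-7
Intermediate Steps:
B = -389/804 (B = -389*1/804 = -389/804 ≈ -0.48383)
h(o) = 3605/804 (h(o) = 4 - 1*(-389/804) = 4 + 389/804 = 3605/804)
K = -2654954743/804 (K = 3605/804 - 1*3302187 = 3605/804 - 3302187 = -2654954743/804 ≈ -3.3022e+6)
F(J) = -1/(14*J) (F(J) = 1/(J*(-14)) = 1/(-14*J) = -1/(14*J))
1/(K + F(144 - 1*(-862))) = 1/(-2654954743/804 - 1/(14*(144 - 1*(-862)))) = 1/(-2654954743/804 - 1/(14*(144 + 862))) = 1/(-2654954743/804 - 1/14/1006) = 1/(-2654954743/804 - 1/14*1/1006) = 1/(-2654954743/804 - 1/14084) = 1/(-2337023912576/707721) = -707721/2337023912576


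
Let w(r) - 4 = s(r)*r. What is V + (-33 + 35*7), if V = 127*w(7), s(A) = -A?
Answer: -5503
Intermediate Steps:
w(r) = 4 - r² (w(r) = 4 + (-r)*r = 4 - r²)
V = -5715 (V = 127*(4 - 1*7²) = 127*(4 - 1*49) = 127*(4 - 49) = 127*(-45) = -5715)
V + (-33 + 35*7) = -5715 + (-33 + 35*7) = -5715 + (-33 + 245) = -5715 + 212 = -5503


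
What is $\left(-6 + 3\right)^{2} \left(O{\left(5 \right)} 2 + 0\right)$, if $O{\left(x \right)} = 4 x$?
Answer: $360$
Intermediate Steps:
$\left(-6 + 3\right)^{2} \left(O{\left(5 \right)} 2 + 0\right) = \left(-6 + 3\right)^{2} \left(4 \cdot 5 \cdot 2 + 0\right) = \left(-3\right)^{2} \left(20 \cdot 2 + 0\right) = 9 \left(40 + 0\right) = 9 \cdot 40 = 360$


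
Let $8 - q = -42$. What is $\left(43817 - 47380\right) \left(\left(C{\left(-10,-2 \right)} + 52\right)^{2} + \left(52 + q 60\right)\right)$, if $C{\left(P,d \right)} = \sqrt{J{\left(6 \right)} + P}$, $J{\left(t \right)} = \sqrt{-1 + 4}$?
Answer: $-10874276 - 3563 \left(52 + i \sqrt{10 - \sqrt{3}}\right)^{2} \approx -2.0479 \cdot 10^{7} - 1.0655 \cdot 10^{6} i$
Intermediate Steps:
$J{\left(t \right)} = \sqrt{3}$
$q = 50$ ($q = 8 - -42 = 8 + 42 = 50$)
$C{\left(P,d \right)} = \sqrt{P + \sqrt{3}}$ ($C{\left(P,d \right)} = \sqrt{\sqrt{3} + P} = \sqrt{P + \sqrt{3}}$)
$\left(43817 - 47380\right) \left(\left(C{\left(-10,-2 \right)} + 52\right)^{2} + \left(52 + q 60\right)\right) = \left(43817 - 47380\right) \left(\left(\sqrt{-10 + \sqrt{3}} + 52\right)^{2} + \left(52 + 50 \cdot 60\right)\right) = - 3563 \left(\left(52 + \sqrt{-10 + \sqrt{3}}\right)^{2} + \left(52 + 3000\right)\right) = - 3563 \left(\left(52 + \sqrt{-10 + \sqrt{3}}\right)^{2} + 3052\right) = - 3563 \left(3052 + \left(52 + \sqrt{-10 + \sqrt{3}}\right)^{2}\right) = -10874276 - 3563 \left(52 + \sqrt{-10 + \sqrt{3}}\right)^{2}$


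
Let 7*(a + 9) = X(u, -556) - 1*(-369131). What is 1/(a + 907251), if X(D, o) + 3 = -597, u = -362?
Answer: 7/6719225 ≈ 1.0418e-6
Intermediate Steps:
X(D, o) = -600 (X(D, o) = -3 - 597 = -600)
a = 368468/7 (a = -9 + (-600 - 1*(-369131))/7 = -9 + (-600 + 369131)/7 = -9 + (⅐)*368531 = -9 + 368531/7 = 368468/7 ≈ 52638.)
1/(a + 907251) = 1/(368468/7 + 907251) = 1/(6719225/7) = 7/6719225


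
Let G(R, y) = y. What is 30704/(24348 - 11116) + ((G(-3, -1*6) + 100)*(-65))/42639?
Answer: 76771271/35262453 ≈ 2.1771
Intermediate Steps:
30704/(24348 - 11116) + ((G(-3, -1*6) + 100)*(-65))/42639 = 30704/(24348 - 11116) + ((-1*6 + 100)*(-65))/42639 = 30704/13232 + ((-6 + 100)*(-65))*(1/42639) = 30704*(1/13232) + (94*(-65))*(1/42639) = 1919/827 - 6110*1/42639 = 1919/827 - 6110/42639 = 76771271/35262453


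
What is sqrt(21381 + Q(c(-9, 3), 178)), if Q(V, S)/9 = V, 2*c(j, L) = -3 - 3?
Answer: sqrt(21354) ≈ 146.13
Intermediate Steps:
c(j, L) = -3 (c(j, L) = (-3 - 3)/2 = (1/2)*(-6) = -3)
Q(V, S) = 9*V
sqrt(21381 + Q(c(-9, 3), 178)) = sqrt(21381 + 9*(-3)) = sqrt(21381 - 27) = sqrt(21354)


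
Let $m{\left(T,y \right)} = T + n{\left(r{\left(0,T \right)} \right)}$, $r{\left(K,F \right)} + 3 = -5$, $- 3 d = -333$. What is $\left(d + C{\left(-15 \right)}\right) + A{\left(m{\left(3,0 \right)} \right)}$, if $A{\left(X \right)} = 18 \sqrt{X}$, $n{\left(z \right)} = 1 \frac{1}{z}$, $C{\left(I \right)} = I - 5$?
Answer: $91 + \frac{9 \sqrt{46}}{2} \approx 121.52$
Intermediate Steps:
$C{\left(I \right)} = -5 + I$ ($C{\left(I \right)} = I - 5 = -5 + I$)
$d = 111$ ($d = \left(- \frac{1}{3}\right) \left(-333\right) = 111$)
$r{\left(K,F \right)} = -8$ ($r{\left(K,F \right)} = -3 - 5 = -8$)
$n{\left(z \right)} = \frac{1}{z}$
$m{\left(T,y \right)} = - \frac{1}{8} + T$ ($m{\left(T,y \right)} = T + \frac{1}{-8} = T - \frac{1}{8} = - \frac{1}{8} + T$)
$\left(d + C{\left(-15 \right)}\right) + A{\left(m{\left(3,0 \right)} \right)} = \left(111 - 20\right) + 18 \sqrt{- \frac{1}{8} + 3} = \left(111 - 20\right) + 18 \sqrt{\frac{23}{8}} = 91 + 18 \frac{\sqrt{46}}{4} = 91 + \frac{9 \sqrt{46}}{2}$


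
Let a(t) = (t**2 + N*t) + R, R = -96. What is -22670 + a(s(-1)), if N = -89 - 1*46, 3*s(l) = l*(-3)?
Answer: -22900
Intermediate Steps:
s(l) = -l (s(l) = (l*(-3))/3 = (-3*l)/3 = -l)
N = -135 (N = -89 - 46 = -135)
a(t) = -96 + t**2 - 135*t (a(t) = (t**2 - 135*t) - 96 = -96 + t**2 - 135*t)
-22670 + a(s(-1)) = -22670 + (-96 + (-1*(-1))**2 - (-135)*(-1)) = -22670 + (-96 + 1**2 - 135*1) = -22670 + (-96 + 1 - 135) = -22670 - 230 = -22900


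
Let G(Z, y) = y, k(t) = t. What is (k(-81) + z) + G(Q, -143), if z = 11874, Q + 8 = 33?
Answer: 11650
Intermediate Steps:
Q = 25 (Q = -8 + 33 = 25)
(k(-81) + z) + G(Q, -143) = (-81 + 11874) - 143 = 11793 - 143 = 11650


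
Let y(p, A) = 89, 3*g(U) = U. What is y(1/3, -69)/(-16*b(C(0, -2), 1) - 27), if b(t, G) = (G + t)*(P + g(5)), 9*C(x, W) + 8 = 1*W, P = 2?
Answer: -2403/553 ≈ -4.3454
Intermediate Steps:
g(U) = U/3
C(x, W) = -8/9 + W/9 (C(x, W) = -8/9 + (1*W)/9 = -8/9 + W/9)
b(t, G) = 11*G/3 + 11*t/3 (b(t, G) = (G + t)*(2 + (⅓)*5) = (G + t)*(2 + 5/3) = (G + t)*(11/3) = 11*G/3 + 11*t/3)
y(1/3, -69)/(-16*b(C(0, -2), 1) - 27) = 89/(-16*((11/3)*1 + 11*(-8/9 + (⅑)*(-2))/3) - 27) = 89/(-16*(11/3 + 11*(-8/9 - 2/9)/3) - 27) = 89/(-16*(11/3 + (11/3)*(-10/9)) - 27) = 89/(-16*(11/3 - 110/27) - 27) = 89/(-16*(-11/27) - 27) = 89/(176/27 - 27) = 89/(-553/27) = 89*(-27/553) = -2403/553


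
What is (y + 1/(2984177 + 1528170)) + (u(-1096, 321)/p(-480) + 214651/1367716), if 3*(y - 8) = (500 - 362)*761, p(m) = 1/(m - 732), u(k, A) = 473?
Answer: -474563105278806973/881658455636 ≈ -5.3826e+5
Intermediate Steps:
p(m) = 1/(-732 + m)
y = 35014 (y = 8 + ((500 - 362)*761)/3 = 8 + (138*761)/3 = 8 + (1/3)*105018 = 8 + 35006 = 35014)
(y + 1/(2984177 + 1528170)) + (u(-1096, 321)/p(-480) + 214651/1367716) = (35014 + 1/(2984177 + 1528170)) + (473/(1/(-732 - 480)) + 214651/1367716) = (35014 + 1/4512347) + (473/(1/(-1212)) + 214651*(1/1367716)) = (35014 + 1/4512347) + (473/(-1/1212) + 214651/1367716) = 157995317859/4512347 + (473*(-1212) + 214651/1367716) = 157995317859/4512347 + (-573276 + 214651/1367716) = 157995317859/4512347 - 784078542965/1367716 = -474563105278806973/881658455636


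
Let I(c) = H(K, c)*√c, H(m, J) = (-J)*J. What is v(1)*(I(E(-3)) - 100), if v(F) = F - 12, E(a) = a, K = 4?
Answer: 1100 + 99*I*√3 ≈ 1100.0 + 171.47*I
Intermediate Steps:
H(m, J) = -J²
v(F) = -12 + F
I(c) = -c^(5/2) (I(c) = (-c²)*√c = -c^(5/2))
v(1)*(I(E(-3)) - 100) = (-12 + 1)*(-(-3)^(5/2) - 100) = -11*(-9*I*√3 - 100) = -11*(-100 - 9*I*√3) = 1100 + 99*I*√3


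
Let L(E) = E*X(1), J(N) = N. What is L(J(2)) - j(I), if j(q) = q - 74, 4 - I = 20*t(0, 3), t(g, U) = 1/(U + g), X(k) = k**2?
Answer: 236/3 ≈ 78.667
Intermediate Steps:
I = -8/3 (I = 4 - 20/(3 + 0) = 4 - 20/3 = -8/3 ≈ -2.6667)
j(q) = -74 + q
L(E) = E (L(E) = E*1**2 = E*1 = E)
L(J(2)) - j(I) = 2 - (-74 - 8/3) = 2 - 1*(-230/3) = 2 + 230/3 = 236/3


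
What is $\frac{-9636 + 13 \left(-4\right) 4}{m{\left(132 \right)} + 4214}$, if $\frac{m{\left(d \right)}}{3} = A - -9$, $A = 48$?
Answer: $- \frac{9844}{4385} \approx -2.2449$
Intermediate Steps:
$m{\left(d \right)} = 171$ ($m{\left(d \right)} = 3 \left(48 - -9\right) = 3 \left(48 + 9\right) = 3 \cdot 57 = 171$)
$\frac{-9636 + 13 \left(-4\right) 4}{m{\left(132 \right)} + 4214} = \frac{-9636 + 13 \left(-4\right) 4}{171 + 4214} = \frac{-9636 - 208}{4385} = \left(-9636 - 208\right) \frac{1}{4385} = \left(-9844\right) \frac{1}{4385} = - \frac{9844}{4385}$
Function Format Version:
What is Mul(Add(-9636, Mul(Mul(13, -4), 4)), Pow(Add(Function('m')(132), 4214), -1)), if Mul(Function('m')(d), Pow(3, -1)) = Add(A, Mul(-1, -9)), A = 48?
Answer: Rational(-9844, 4385) ≈ -2.2449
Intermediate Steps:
Function('m')(d) = 171 (Function('m')(d) = Mul(3, Add(48, Mul(-1, -9))) = Mul(3, Add(48, 9)) = Mul(3, 57) = 171)
Mul(Add(-9636, Mul(Mul(13, -4), 4)), Pow(Add(Function('m')(132), 4214), -1)) = Mul(Add(-9636, Mul(Mul(13, -4), 4)), Pow(Add(171, 4214), -1)) = Mul(Add(-9636, Mul(-52, 4)), Pow(4385, -1)) = Mul(Add(-9636, -208), Rational(1, 4385)) = Mul(-9844, Rational(1, 4385)) = Rational(-9844, 4385)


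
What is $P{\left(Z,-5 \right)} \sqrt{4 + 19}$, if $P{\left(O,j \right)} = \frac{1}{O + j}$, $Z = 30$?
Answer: $\frac{\sqrt{23}}{25} \approx 0.19183$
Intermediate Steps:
$P{\left(Z,-5 \right)} \sqrt{4 + 19} = \frac{\sqrt{4 + 19}}{30 - 5} = \frac{\sqrt{23}}{25}$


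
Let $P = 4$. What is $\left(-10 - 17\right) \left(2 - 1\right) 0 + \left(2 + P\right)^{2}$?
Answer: $36$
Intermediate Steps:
$\left(-10 - 17\right) \left(2 - 1\right) 0 + \left(2 + P\right)^{2} = \left(-10 - 17\right) \left(2 - 1\right) 0 + \left(2 + 4\right)^{2} = \left(-27\right) 1 \cdot 0 + 6^{2} = \left(-27\right) 0 + 36 = 0 + 36 = 36$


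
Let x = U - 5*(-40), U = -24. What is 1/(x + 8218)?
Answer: 1/8394 ≈ 0.00011913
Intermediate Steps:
x = 176 (x = -24 - 5*(-40) = -24 + 200 = 176)
1/(x + 8218) = 1/(176 + 8218) = 1/8394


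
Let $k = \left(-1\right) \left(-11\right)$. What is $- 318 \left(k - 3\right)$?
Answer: $-2544$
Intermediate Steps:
$k = 11$
$- 318 \left(k - 3\right) = - 318 \left(11 - 3\right) = \left(-318\right) 8 = -2544$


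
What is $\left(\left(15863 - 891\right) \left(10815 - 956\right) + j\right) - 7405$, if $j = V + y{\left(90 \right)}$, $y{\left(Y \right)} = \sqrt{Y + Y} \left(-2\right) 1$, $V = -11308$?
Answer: $147590235 - 12 \sqrt{5} \approx 1.4759 \cdot 10^{8}$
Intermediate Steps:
$y{\left(Y \right)} = - 2 \sqrt{2} \sqrt{Y}$ ($y{\left(Y \right)} = \sqrt{2 Y} \left(-2\right) 1 = \sqrt{2} \sqrt{Y} \left(-2\right) 1 = - 2 \sqrt{2} \sqrt{Y} 1 = - 2 \sqrt{2} \sqrt{Y}$)
$j = -11308 - 12 \sqrt{5}$ ($j = -11308 - 2 \sqrt{2} \sqrt{90} = -11308 - 2 \sqrt{2} \cdot 3 \sqrt{10} = -11308 - 12 \sqrt{5} \approx -11335.0$)
$\left(\left(15863 - 891\right) \left(10815 - 956\right) + j\right) - 7405 = \left(\left(15863 - 891\right) \left(10815 - 956\right) - \left(11308 + 12 \sqrt{5}\right)\right) - 7405 = \left(14972 \cdot 9859 - \left(11308 + 12 \sqrt{5}\right)\right) - 7405 = \left(147608948 - \left(11308 + 12 \sqrt{5}\right)\right) - 7405 = \left(147597640 - 12 \sqrt{5}\right) - 7405 = 147590235 - 12 \sqrt{5}$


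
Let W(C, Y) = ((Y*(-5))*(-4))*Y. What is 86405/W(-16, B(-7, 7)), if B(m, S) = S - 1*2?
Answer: 17281/100 ≈ 172.81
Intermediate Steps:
B(m, S) = -2 + S (B(m, S) = S - 2 = -2 + S)
W(C, Y) = 20*Y² (W(C, Y) = (-5*Y*(-4))*Y = (20*Y)*Y = 20*Y²)
86405/W(-16, B(-7, 7)) = 86405/((20*(-2 + 7)²)) = 86405/((20*5²)) = 86405/((20*25)) = 86405/500 = 86405*(1/500) = 17281/100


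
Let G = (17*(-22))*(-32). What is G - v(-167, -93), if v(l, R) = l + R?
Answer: 12228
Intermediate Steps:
v(l, R) = R + l
G = 11968 (G = -374*(-32) = 11968)
G - v(-167, -93) = 11968 - (-93 - 167) = 11968 - 1*(-260) = 11968 + 260 = 12228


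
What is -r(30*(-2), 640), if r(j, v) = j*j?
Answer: -3600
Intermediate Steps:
r(j, v) = j²
-r(30*(-2), 640) = -(30*(-2))² = -1*(-60)² = -1*3600 = -3600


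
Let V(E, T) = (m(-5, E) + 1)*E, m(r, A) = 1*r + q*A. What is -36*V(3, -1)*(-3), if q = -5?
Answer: -6156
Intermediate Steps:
m(r, A) = r - 5*A (m(r, A) = 1*r - 5*A = r - 5*A)
V(E, T) = E*(-4 - 5*E) (V(E, T) = ((-5 - 5*E) + 1)*E = (-4 - 5*E)*E = E*(-4 - 5*E))
-36*V(3, -1)*(-3) = -108*(-4 - 5*3)*(-3) = -108*(-4 - 15)*(-3) = -108*(-19)*(-3) = -36*(-57)*(-3) = 2052*(-3) = -6156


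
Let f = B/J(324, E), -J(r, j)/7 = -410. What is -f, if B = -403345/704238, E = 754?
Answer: 80669/404232612 ≈ 0.00019956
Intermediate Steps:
J(r, j) = 2870 (J(r, j) = -7*(-410) = 2870)
B = -403345/704238 (B = -403345*1/704238 = -403345/704238 ≈ -0.57274)
f = -80669/404232612 (f = -403345/704238/2870 = -403345/704238*1/2870 = -80669/404232612 ≈ -0.00019956)
-f = -1*(-80669/404232612) = 80669/404232612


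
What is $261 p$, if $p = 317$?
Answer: $82737$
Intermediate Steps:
$261 p = 261 \cdot 317 = 82737$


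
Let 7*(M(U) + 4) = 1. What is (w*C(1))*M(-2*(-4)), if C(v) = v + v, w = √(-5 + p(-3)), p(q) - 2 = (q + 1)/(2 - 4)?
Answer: -54*I*√2/7 ≈ -10.91*I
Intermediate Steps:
M(U) = -27/7 (M(U) = -4 + (⅐)*1 = -4 + ⅐ = -27/7)
p(q) = 3/2 - q/2 (p(q) = 2 + (q + 1)/(2 - 4) = 2 + (1 + q)/(-2) = 2 + (1 + q)*(-½) = 2 + (-½ - q/2) = 3/2 - q/2)
w = I*√2 (w = √(-5 + (3/2 - ½*(-3))) = √(-5 + (3/2 + 3/2)) = √(-5 + 3) = √(-2) = I*√2 ≈ 1.4142*I)
C(v) = 2*v
(w*C(1))*M(-2*(-4)) = ((I*√2)*(2*1))*(-27/7) = ((I*√2)*2)*(-27/7) = (2*I*√2)*(-27/7) = -54*I*√2/7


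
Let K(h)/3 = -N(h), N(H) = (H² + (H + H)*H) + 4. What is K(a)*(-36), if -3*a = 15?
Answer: 8532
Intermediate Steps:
a = -5 (a = -⅓*15 = -5)
N(H) = 4 + 3*H² (N(H) = (H² + (2*H)*H) + 4 = (H² + 2*H²) + 4 = 3*H² + 4 = 4 + 3*H²)
K(h) = -12 - 9*h² (K(h) = 3*(-(4 + 3*h²)) = 3*(-4 - 3*h²) = -12 - 9*h²)
K(a)*(-36) = (-12 - 9*(-5)²)*(-36) = (-12 - 9*25)*(-36) = (-12 - 225)*(-36) = -237*(-36) = 8532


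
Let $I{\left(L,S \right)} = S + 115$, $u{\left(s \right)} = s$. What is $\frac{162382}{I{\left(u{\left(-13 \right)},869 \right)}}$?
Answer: $\frac{81191}{492} \approx 165.02$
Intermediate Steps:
$I{\left(L,S \right)} = 115 + S$
$\frac{162382}{I{\left(u{\left(-13 \right)},869 \right)}} = \frac{162382}{115 + 869} = \frac{162382}{984} = 162382 \cdot \frac{1}{984} = \frac{81191}{492}$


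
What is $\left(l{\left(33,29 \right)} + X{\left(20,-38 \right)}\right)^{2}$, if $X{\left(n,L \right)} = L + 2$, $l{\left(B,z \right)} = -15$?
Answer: $2601$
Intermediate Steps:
$X{\left(n,L \right)} = 2 + L$
$\left(l{\left(33,29 \right)} + X{\left(20,-38 \right)}\right)^{2} = \left(-15 + \left(2 - 38\right)\right)^{2} = \left(-15 - 36\right)^{2} = \left(-51\right)^{2} = 2601$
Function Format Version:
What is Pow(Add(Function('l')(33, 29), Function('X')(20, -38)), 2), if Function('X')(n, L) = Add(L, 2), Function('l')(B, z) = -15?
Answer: 2601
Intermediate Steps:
Function('X')(n, L) = Add(2, L)
Pow(Add(Function('l')(33, 29), Function('X')(20, -38)), 2) = Pow(Add(-15, Add(2, -38)), 2) = Pow(Add(-15, -36), 2) = Pow(-51, 2) = 2601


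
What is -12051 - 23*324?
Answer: -19503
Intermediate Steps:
-12051 - 23*324 = -12051 - 1*7452 = -12051 - 7452 = -19503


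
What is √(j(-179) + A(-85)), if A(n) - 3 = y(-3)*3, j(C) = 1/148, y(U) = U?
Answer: I*√32819/74 ≈ 2.4481*I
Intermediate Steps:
j(C) = 1/148
A(n) = -6 (A(n) = 3 - 3*3 = 3 - 9 = -6)
√(j(-179) + A(-85)) = √(1/148 - 6) = √(-887/148) = I*√32819/74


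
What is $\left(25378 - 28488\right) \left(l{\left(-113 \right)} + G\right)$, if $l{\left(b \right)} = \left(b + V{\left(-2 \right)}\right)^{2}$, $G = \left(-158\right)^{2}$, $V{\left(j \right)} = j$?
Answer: $-118767790$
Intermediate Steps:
$G = 24964$
$l{\left(b \right)} = \left(-2 + b\right)^{2}$ ($l{\left(b \right)} = \left(b - 2\right)^{2} = \left(-2 + b\right)^{2}$)
$\left(25378 - 28488\right) \left(l{\left(-113 \right)} + G\right) = \left(25378 - 28488\right) \left(\left(-2 - 113\right)^{2} + 24964\right) = - 3110 \left(\left(-115\right)^{2} + 24964\right) = - 3110 \left(13225 + 24964\right) = \left(-3110\right) 38189 = -118767790$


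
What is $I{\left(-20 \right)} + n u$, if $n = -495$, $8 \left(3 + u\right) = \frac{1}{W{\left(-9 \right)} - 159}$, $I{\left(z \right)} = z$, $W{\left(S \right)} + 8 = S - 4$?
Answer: $\frac{46891}{32} \approx 1465.3$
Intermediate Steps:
$W{\left(S \right)} = -12 + S$ ($W{\left(S \right)} = -8 + \left(S - 4\right) = -8 + \left(-4 + S\right) = -12 + S$)
$u = - \frac{4321}{1440}$ ($u = -3 + \frac{1}{8 \left(\left(-12 - 9\right) - 159\right)} = -3 + \frac{1}{8 \left(-21 - 159\right)} = -3 + \frac{1}{8 \left(-180\right)} = -3 + \frac{1}{8} \left(- \frac{1}{180}\right) = -3 - \frac{1}{1440} = - \frac{4321}{1440} \approx -3.0007$)
$I{\left(-20 \right)} + n u = -20 - - \frac{47531}{32} = -20 + \frac{47531}{32} = \frac{46891}{32}$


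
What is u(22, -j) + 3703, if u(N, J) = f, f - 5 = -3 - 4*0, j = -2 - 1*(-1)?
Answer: 3705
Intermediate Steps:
j = -1 (j = -2 + 1 = -1)
f = 2 (f = 5 + (-3 - 4*0) = 5 + (-3 + 0) = 5 - 3 = 2)
u(N, J) = 2
u(22, -j) + 3703 = 2 + 3703 = 3705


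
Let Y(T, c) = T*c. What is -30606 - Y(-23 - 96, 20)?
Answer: -28226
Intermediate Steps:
-30606 - Y(-23 - 96, 20) = -30606 - (-23 - 96)*20 = -30606 - (-119)*20 = -30606 - 1*(-2380) = -30606 + 2380 = -28226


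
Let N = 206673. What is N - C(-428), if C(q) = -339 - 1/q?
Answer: 88601135/428 ≈ 2.0701e+5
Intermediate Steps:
N - C(-428) = 206673 - (-339 - 1/(-428)) = 206673 - (-339 - 1*(-1/428)) = 206673 - (-339 + 1/428) = 206673 - 1*(-145091/428) = 206673 + 145091/428 = 88601135/428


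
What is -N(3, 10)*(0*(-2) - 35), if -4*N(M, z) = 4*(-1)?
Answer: 35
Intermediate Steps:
N(M, z) = 1 (N(M, z) = -(-1) = -¼*(-4) = 1)
-N(3, 10)*(0*(-2) - 35) = -(0*(-2) - 35) = -(0 - 35) = -(-35) = -1*(-35) = 35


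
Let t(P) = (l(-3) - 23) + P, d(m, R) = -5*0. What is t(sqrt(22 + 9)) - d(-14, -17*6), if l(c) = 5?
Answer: -18 + sqrt(31) ≈ -12.432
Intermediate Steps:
d(m, R) = 0
t(P) = -18 + P (t(P) = (5 - 23) + P = -18 + P)
t(sqrt(22 + 9)) - d(-14, -17*6) = (-18 + sqrt(22 + 9)) - 1*0 = (-18 + sqrt(31)) + 0 = -18 + sqrt(31)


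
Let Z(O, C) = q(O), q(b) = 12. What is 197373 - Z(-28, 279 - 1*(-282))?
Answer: 197361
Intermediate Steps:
Z(O, C) = 12
197373 - Z(-28, 279 - 1*(-282)) = 197373 - 1*12 = 197373 - 12 = 197361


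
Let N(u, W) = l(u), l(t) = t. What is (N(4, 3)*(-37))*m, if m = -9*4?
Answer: 5328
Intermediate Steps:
m = -36
N(u, W) = u
(N(4, 3)*(-37))*m = (4*(-37))*(-36) = -148*(-36) = 5328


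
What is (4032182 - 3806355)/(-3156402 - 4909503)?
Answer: -225827/8065905 ≈ -0.027998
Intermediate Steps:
(4032182 - 3806355)/(-3156402 - 4909503) = 225827/(-8065905) = 225827*(-1/8065905) = -225827/8065905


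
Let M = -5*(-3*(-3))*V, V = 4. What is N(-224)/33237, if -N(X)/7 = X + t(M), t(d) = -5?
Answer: 1603/33237 ≈ 0.048229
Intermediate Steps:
M = -180 (M = -5*(-3*(-3))*4 = -45*4 = -5*36 = -180)
N(X) = 35 - 7*X (N(X) = -7*(X - 5) = -7*(-5 + X) = 35 - 7*X)
N(-224)/33237 = (35 - 7*(-224))/33237 = (35 + 1568)*(1/33237) = 1603*(1/33237) = 1603/33237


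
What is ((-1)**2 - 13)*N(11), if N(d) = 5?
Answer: -60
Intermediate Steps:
((-1)**2 - 13)*N(11) = ((-1)**2 - 13)*5 = (1 - 13)*5 = -12*5 = -60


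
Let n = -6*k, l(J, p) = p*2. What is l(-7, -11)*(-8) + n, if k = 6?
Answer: 140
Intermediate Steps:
l(J, p) = 2*p
n = -36 (n = -6*6 = -36)
l(-7, -11)*(-8) + n = (2*(-11))*(-8) - 36 = -22*(-8) - 36 = 176 - 36 = 140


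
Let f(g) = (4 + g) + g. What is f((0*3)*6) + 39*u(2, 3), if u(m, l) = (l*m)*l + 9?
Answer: 1057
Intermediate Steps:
u(m, l) = 9 + m*l² (u(m, l) = m*l² + 9 = 9 + m*l²)
f(g) = 4 + 2*g
f((0*3)*6) + 39*u(2, 3) = (4 + 2*((0*3)*6)) + 39*(9 + 2*3²) = (4 + 2*(0*6)) + 39*(9 + 2*9) = (4 + 2*0) + 39*(9 + 18) = (4 + 0) + 39*27 = 4 + 1053 = 1057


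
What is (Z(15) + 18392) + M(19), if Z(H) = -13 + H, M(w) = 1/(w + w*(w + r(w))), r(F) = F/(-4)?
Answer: 21318650/1159 ≈ 18394.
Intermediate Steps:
r(F) = -F/4 (r(F) = F*(-¼) = -F/4)
M(w) = 1/(w + 3*w²/4) (M(w) = 1/(w + w*(w - w/4)) = 1/(w + w*(3*w/4)) = 1/(w + 3*w²/4))
(Z(15) + 18392) + M(19) = ((-13 + 15) + 18392) + 4/(19*(4 + 3*19)) = (2 + 18392) + 4*(1/19)/(4 + 57) = 18394 + 4*(1/19)/61 = 18394 + 4*(1/19)*(1/61) = 18394 + 4/1159 = 21318650/1159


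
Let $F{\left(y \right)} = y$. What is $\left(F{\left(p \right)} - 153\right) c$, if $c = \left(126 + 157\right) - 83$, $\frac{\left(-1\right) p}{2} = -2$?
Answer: $-29800$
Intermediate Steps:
$p = 4$ ($p = \left(-2\right) \left(-2\right) = 4$)
$c = 200$ ($c = 283 - 83 = 200$)
$\left(F{\left(p \right)} - 153\right) c = \left(4 - 153\right) 200 = \left(-149\right) 200 = -29800$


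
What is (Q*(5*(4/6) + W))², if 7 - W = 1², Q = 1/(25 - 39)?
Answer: 4/9 ≈ 0.44444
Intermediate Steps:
Q = -1/14 (Q = 1/(-14) = -1/14 ≈ -0.071429)
W = 6 (W = 7 - 1*1² = 7 - 1*1 = 7 - 1 = 6)
(Q*(5*(4/6) + W))² = (-(5*(4/6) + 6)/14)² = (-(5*(4*(⅙)) + 6)/14)² = (-(5*(⅔) + 6)/14)² = (-(10/3 + 6)/14)² = (-1/14*28/3)² = (-⅔)² = 4/9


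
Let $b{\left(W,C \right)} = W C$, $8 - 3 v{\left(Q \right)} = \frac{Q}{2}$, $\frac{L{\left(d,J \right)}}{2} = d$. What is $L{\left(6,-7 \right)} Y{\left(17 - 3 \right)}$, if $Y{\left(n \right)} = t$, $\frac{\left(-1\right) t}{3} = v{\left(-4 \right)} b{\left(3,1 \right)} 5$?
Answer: $-1800$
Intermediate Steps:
$L{\left(d,J \right)} = 2 d$
$v{\left(Q \right)} = \frac{8}{3} - \frac{Q}{6}$ ($v{\left(Q \right)} = \frac{8}{3} - \frac{Q \frac{1}{2}}{3} = \frac{8}{3} - \frac{\frac{1}{2} Q}{3} = \frac{8}{3} - \frac{Q}{6}$)
$b{\left(W,C \right)} = C W$
$t = -150$ ($t = - 3 \left(\frac{8}{3} - - \frac{2}{3}\right) 1 \cdot 3 \cdot 5 = - 3 \left(\frac{8}{3} + \frac{2}{3}\right) 3 \cdot 5 = - 3 \cdot \frac{10}{3} \cdot 3 \cdot 5 = - 3 \cdot 10 \cdot 5 = \left(-3\right) 50 = -150$)
$Y{\left(n \right)} = -150$
$L{\left(6,-7 \right)} Y{\left(17 - 3 \right)} = 2 \cdot 6 \left(-150\right) = 12 \left(-150\right) = -1800$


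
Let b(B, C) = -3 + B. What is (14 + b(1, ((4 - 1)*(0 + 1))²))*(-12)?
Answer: -144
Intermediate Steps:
(14 + b(1, ((4 - 1)*(0 + 1))²))*(-12) = (14 + (-3 + 1))*(-12) = (14 - 2)*(-12) = 12*(-12) = -144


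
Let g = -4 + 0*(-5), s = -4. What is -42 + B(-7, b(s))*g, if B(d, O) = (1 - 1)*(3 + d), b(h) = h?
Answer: -42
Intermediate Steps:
g = -4 (g = -4 + 0 = -4)
B(d, O) = 0 (B(d, O) = 0*(3 + d) = 0)
-42 + B(-7, b(s))*g = -42 + 0*(-4) = -42 + 0 = -42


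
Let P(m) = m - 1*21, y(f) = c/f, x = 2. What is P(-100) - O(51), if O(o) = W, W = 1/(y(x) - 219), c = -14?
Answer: -27345/226 ≈ -121.00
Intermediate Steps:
y(f) = -14/f
W = -1/226 (W = 1/(-14/2 - 219) = 1/(-14*1/2 - 219) = 1/(-7 - 219) = 1/(-226) = -1/226 ≈ -0.0044248)
P(m) = -21 + m (P(m) = m - 21 = -21 + m)
O(o) = -1/226
P(-100) - O(51) = (-21 - 100) - 1*(-1/226) = -121 + 1/226 = -27345/226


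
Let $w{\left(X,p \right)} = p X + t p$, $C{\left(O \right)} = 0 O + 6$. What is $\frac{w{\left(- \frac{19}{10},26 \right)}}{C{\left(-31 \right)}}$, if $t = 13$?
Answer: $\frac{481}{10} \approx 48.1$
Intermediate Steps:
$C{\left(O \right)} = 6$ ($C{\left(O \right)} = 0 + 6 = 6$)
$w{\left(X,p \right)} = 13 p + X p$ ($w{\left(X,p \right)} = p X + 13 p = X p + 13 p = 13 p + X p$)
$\frac{w{\left(- \frac{19}{10},26 \right)}}{C{\left(-31 \right)}} = \frac{26 \left(13 - \frac{19}{10}\right)}{6} = 26 \left(13 - \frac{19}{10}\right) \frac{1}{6} = 26 \cdot \frac{111}{10} \cdot \frac{1}{6} = \frac{1443}{5} \cdot \frac{1}{6} = \frac{481}{10}$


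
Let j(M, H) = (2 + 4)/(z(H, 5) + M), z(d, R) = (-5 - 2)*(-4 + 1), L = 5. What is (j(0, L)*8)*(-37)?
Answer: -592/7 ≈ -84.571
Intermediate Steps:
z(d, R) = 21 (z(d, R) = -7*(-3) = 21)
j(M, H) = 6/(21 + M) (j(M, H) = (2 + 4)/(21 + M) = 6/(21 + M))
(j(0, L)*8)*(-37) = ((6/(21 + 0))*8)*(-37) = ((6/21)*8)*(-37) = ((6*(1/21))*8)*(-37) = ((2/7)*8)*(-37) = (16/7)*(-37) = -592/7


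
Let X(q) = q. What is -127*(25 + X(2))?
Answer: -3429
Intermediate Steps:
-127*(25 + X(2)) = -127*(25 + 2) = -127*27 = -3429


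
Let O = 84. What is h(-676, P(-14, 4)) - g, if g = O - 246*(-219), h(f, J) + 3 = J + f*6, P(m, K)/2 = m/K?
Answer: -58024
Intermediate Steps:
P(m, K) = 2*m/K (P(m, K) = 2*(m/K) = 2*m/K)
h(f, J) = -3 + J + 6*f (h(f, J) = -3 + (J + f*6) = -3 + (J + 6*f) = -3 + J + 6*f)
g = 53958 (g = 84 - 246*(-219) = 84 + 53874 = 53958)
h(-676, P(-14, 4)) - g = (-3 + 2*(-14)/4 + 6*(-676)) - 1*53958 = (-3 + 2*(-14)*(¼) - 4056) - 53958 = (-3 - 7 - 4056) - 53958 = -4066 - 53958 = -58024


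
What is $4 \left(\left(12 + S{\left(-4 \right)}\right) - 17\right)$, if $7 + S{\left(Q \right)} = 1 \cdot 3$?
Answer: $-36$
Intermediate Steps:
$S{\left(Q \right)} = -4$ ($S{\left(Q \right)} = -7 + 1 \cdot 3 = -7 + 3 = -4$)
$4 \left(\left(12 + S{\left(-4 \right)}\right) - 17\right) = 4 \left(\left(12 - 4\right) - 17\right) = 4 \left(8 - 17\right) = 4 \left(-9\right) = -36$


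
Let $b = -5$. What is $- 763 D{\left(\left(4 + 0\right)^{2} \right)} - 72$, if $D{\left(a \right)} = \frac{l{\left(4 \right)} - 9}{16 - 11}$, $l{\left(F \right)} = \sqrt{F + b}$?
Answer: $\frac{6507}{5} - \frac{763 i}{5} \approx 1301.4 - 152.6 i$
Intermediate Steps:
$l{\left(F \right)} = \sqrt{-5 + F}$ ($l{\left(F \right)} = \sqrt{F - 5} = \sqrt{-5 + F}$)
$D{\left(a \right)} = - \frac{9}{5} + \frac{i}{5}$ ($D{\left(a \right)} = \frac{\sqrt{-5 + 4} - 9}{16 - 11} = \frac{\sqrt{-1} - 9}{5} = \left(i - 9\right) \frac{1}{5} = \left(-9 + i\right) \frac{1}{5} = - \frac{9}{5} + \frac{i}{5}$)
$- 763 D{\left(\left(4 + 0\right)^{2} \right)} - 72 = - 763 \left(- \frac{9}{5} + \frac{i}{5}\right) - 72 = \left(\frac{6867}{5} - \frac{763 i}{5}\right) - 72 = \frac{6507}{5} - \frac{763 i}{5}$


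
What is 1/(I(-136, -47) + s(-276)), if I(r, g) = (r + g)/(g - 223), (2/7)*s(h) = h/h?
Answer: 45/188 ≈ 0.23936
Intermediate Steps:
s(h) = 7/2 (s(h) = 7*(h/h)/2 = (7/2)*1 = 7/2)
I(r, g) = (g + r)/(-223 + g)
1/(I(-136, -47) + s(-276)) = 1/((-47 - 136)/(-223 - 47) + 7/2) = 1/(-183/(-270) + 7/2) = 1/(-1/270*(-183) + 7/2) = 1/(61/90 + 7/2) = 1/(188/45) = 45/188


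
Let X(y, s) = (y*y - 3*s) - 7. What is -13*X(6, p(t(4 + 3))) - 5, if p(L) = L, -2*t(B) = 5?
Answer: -959/2 ≈ -479.50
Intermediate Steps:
t(B) = -5/2 (t(B) = -½*5 = -5/2)
X(y, s) = -7 + y² - 3*s (X(y, s) = (y² - 3*s) - 7 = -7 + y² - 3*s)
-13*X(6, p(t(4 + 3))) - 5 = -13*(-7 + 6² - 3*(-5/2)) - 5 = -13*(-7 + 36 + 15/2) - 5 = -13*73/2 - 5 = -949/2 - 5 = -959/2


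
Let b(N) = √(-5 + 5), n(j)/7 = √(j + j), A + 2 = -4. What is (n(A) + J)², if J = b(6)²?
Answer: -588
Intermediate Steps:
A = -6 (A = -2 - 4 = -6)
n(j) = 7*√2*√j (n(j) = 7*√(j + j) = 7*√(2*j) = 7*(√2*√j) = 7*√2*√j)
b(N) = 0 (b(N) = √0 = 0)
J = 0 (J = 0² = 0)
(n(A) + J)² = (7*√2*√(-6) + 0)² = (7*√2*(I*√6) + 0)² = (14*I*√3 + 0)² = (14*I*√3)² = -588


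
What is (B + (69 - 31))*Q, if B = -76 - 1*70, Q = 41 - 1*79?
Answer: 4104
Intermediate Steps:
Q = -38 (Q = 41 - 79 = -38)
B = -146 (B = -76 - 70 = -146)
(B + (69 - 31))*Q = (-146 + (69 - 31))*(-38) = (-146 + 38)*(-38) = -108*(-38) = 4104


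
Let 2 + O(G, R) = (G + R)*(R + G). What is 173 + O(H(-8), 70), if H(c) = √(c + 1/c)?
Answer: 40503/8 + 35*I*√130 ≈ 5062.9 + 399.06*I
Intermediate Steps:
O(G, R) = -2 + (G + R)² (O(G, R) = -2 + (G + R)*(R + G) = -2 + (G + R)*(G + R) = -2 + (G + R)²)
173 + O(H(-8), 70) = 173 + (-2 + (√(-8 + 1/(-8)) + 70)²) = 173 + (-2 + (√(-8 - ⅛) + 70)²) = 173 + (-2 + (√(-65/8) + 70)²) = 173 + (-2 + (I*√130/4 + 70)²) = 173 + (-2 + (70 + I*√130/4)²) = 171 + (70 + I*√130/4)²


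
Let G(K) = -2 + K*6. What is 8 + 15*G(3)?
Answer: 248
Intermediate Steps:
G(K) = -2 + 6*K
8 + 15*G(3) = 8 + 15*(-2 + 6*3) = 8 + 15*(-2 + 18) = 8 + 15*16 = 8 + 240 = 248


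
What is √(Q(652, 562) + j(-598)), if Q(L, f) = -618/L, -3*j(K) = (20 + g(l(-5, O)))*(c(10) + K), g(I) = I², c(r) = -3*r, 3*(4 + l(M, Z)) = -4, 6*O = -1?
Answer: √87289497570/2934 ≈ 100.70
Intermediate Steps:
O = -⅙ (O = (⅙)*(-1) = -⅙ ≈ -0.16667)
l(M, Z) = -16/3 (l(M, Z) = -4 + (⅓)*(-4) = -4 - 4/3 = -16/3)
j(K) = 4360/9 - 436*K/27 (j(K) = -(20 + (-16/3)²)*(-3*10 + K)/3 = -(20 + 256/9)*(-30 + K)/3 = -436*(-30 + K)/27 = -(-4360/3 + 436*K/9)/3 = 4360/9 - 436*K/27)
√(Q(652, 562) + j(-598)) = √(-618/652 + (4360/9 - 436/27*(-598))) = √(-618*1/652 + (4360/9 + 260728/27)) = √(-309/326 + 273808/27) = √(89253065/8802) = √87289497570/2934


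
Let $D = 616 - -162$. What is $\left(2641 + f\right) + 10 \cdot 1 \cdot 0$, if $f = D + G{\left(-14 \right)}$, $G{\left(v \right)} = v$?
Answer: $3405$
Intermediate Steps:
$D = 778$ ($D = 616 + 162 = 778$)
$f = 764$ ($f = 778 - 14 = 764$)
$\left(2641 + f\right) + 10 \cdot 1 \cdot 0 = \left(2641 + 764\right) + 10 \cdot 1 \cdot 0 = 3405 + 10 \cdot 0 = 3405 + 0 = 3405$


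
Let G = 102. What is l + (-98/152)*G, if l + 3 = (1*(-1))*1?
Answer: -2651/38 ≈ -69.763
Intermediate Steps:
l = -4 (l = -3 + (1*(-1))*1 = -3 - 1*1 = -3 - 1 = -4)
l + (-98/152)*G = -4 - 98/152*102 = -4 - 98*1/152*102 = -4 - 49/76*102 = -4 - 2499/38 = -2651/38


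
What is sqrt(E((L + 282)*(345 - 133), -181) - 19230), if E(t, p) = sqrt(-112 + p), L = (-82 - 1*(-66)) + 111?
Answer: sqrt(-19230 + I*sqrt(293)) ≈ 0.0617 + 138.67*I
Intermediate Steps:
L = 95 (L = (-82 + 66) + 111 = -16 + 111 = 95)
sqrt(E((L + 282)*(345 - 133), -181) - 19230) = sqrt(sqrt(-112 - 181) - 19230) = sqrt(sqrt(-293) - 19230) = sqrt(I*sqrt(293) - 19230) = sqrt(-19230 + I*sqrt(293))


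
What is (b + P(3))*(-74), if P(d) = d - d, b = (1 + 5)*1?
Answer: -444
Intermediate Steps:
b = 6 (b = 6*1 = 6)
P(d) = 0
(b + P(3))*(-74) = (6 + 0)*(-74) = 6*(-74) = -444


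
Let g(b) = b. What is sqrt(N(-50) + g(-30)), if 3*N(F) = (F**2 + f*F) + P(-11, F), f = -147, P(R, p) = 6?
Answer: sqrt(29298)/3 ≈ 57.056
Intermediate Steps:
N(F) = 2 - 49*F + F**2/3 (N(F) = ((F**2 - 147*F) + 6)/3 = (6 + F**2 - 147*F)/3 = 2 - 49*F + F**2/3)
sqrt(N(-50) + g(-30)) = sqrt((2 - 49*(-50) + (1/3)*(-50)**2) - 30) = sqrt((2 + 2450 + (1/3)*2500) - 30) = sqrt((2 + 2450 + 2500/3) - 30) = sqrt(9856/3 - 30) = sqrt(9766/3) = sqrt(29298)/3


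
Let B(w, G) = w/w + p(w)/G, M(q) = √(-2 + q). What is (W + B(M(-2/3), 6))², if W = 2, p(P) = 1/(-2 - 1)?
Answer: 2809/324 ≈ 8.6698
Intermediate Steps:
p(P) = -⅓ (p(P) = 1/(-3) = -⅓)
B(w, G) = 1 - 1/(3*G) (B(w, G) = w/w - 1/(3*G) = 1 - 1/(3*G))
(W + B(M(-2/3), 6))² = (2 + (-⅓ + 6)/6)² = (2 + (⅙)*(17/3))² = (2 + 17/18)² = (53/18)² = 2809/324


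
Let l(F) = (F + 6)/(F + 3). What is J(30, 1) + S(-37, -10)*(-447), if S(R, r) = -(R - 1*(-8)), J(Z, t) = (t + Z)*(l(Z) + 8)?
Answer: -139493/11 ≈ -12681.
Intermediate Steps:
l(F) = (6 + F)/(3 + F)
J(Z, t) = (8 + (6 + Z)/(3 + Z))*(Z + t) (J(Z, t) = (t + Z)*((6 + Z)/(3 + Z) + 8) = (Z + t)*(8 + (6 + Z)/(3 + Z)) = (8 + (6 + Z)/(3 + Z))*(Z + t))
S(R, r) = -8 - R (S(R, r) = -(R + 8) = -(8 + R) = -8 - R)
J(30, 1) + S(-37, -10)*(-447) = 3*(3*30**2 + 10*30 + 10*1 + 3*30*1)/(3 + 30) + (-8 - 1*(-37))*(-447) = 3*(3*900 + 300 + 10 + 90)/33 + (-8 + 37)*(-447) = 3*(1/33)*(2700 + 300 + 10 + 90) + 29*(-447) = 3*(1/33)*3100 - 12963 = 3100/11 - 12963 = -139493/11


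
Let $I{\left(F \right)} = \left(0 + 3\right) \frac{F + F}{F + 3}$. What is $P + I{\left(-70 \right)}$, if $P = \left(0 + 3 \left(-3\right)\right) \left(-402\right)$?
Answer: $\frac{242826}{67} \approx 3624.3$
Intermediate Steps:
$I{\left(F \right)} = \frac{6 F}{3 + F}$ ($I{\left(F \right)} = 3 \frac{2 F}{3 + F} = \frac{6 F}{3 + F}$)
$P = 3618$ ($P = \left(0 - 9\right) \left(-402\right) = \left(-9\right) \left(-402\right) = 3618$)
$P + I{\left(-70 \right)} = 3618 + 6 \left(-70\right) \frac{1}{3 - 70} = 3618 + 6 \left(-70\right) \frac{1}{-67} = 3618 + 6 \left(-70\right) \left(- \frac{1}{67}\right) = 3618 + \frac{420}{67} = \frac{242826}{67}$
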